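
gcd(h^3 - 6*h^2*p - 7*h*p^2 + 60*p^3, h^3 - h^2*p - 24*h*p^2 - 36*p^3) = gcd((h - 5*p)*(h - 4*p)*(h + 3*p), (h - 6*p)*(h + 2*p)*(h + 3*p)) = h + 3*p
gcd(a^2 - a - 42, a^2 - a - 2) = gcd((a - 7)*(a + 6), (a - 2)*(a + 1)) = 1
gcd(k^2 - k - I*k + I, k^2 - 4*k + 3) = k - 1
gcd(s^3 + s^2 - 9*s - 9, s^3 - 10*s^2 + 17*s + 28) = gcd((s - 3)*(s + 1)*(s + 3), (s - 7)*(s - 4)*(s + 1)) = s + 1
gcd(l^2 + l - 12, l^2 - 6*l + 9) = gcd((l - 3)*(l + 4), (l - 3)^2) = l - 3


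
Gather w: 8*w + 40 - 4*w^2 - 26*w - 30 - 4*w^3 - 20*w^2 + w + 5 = -4*w^3 - 24*w^2 - 17*w + 15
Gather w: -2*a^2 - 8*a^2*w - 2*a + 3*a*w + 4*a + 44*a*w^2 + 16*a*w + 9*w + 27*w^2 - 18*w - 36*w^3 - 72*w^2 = -2*a^2 + 2*a - 36*w^3 + w^2*(44*a - 45) + w*(-8*a^2 + 19*a - 9)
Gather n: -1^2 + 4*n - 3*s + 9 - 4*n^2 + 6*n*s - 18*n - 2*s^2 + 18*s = -4*n^2 + n*(6*s - 14) - 2*s^2 + 15*s + 8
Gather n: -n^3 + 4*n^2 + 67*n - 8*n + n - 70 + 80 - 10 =-n^3 + 4*n^2 + 60*n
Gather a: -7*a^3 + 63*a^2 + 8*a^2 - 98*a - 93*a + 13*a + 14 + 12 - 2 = -7*a^3 + 71*a^2 - 178*a + 24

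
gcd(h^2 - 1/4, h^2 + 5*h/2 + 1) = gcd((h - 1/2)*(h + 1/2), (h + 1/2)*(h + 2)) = h + 1/2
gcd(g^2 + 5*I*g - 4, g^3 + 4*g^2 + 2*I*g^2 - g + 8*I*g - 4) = g + I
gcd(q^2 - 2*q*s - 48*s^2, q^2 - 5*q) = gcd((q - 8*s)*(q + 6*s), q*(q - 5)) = 1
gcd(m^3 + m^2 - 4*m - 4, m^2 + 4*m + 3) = m + 1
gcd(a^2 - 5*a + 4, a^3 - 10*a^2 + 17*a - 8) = a - 1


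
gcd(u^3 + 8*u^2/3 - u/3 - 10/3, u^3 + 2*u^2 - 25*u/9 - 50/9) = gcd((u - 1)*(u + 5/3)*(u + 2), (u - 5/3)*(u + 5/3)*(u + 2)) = u^2 + 11*u/3 + 10/3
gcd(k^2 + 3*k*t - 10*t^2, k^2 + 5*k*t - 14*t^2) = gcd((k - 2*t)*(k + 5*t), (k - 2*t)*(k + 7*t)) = -k + 2*t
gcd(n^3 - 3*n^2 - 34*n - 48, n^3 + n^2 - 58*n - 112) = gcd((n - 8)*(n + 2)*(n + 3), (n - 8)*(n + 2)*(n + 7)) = n^2 - 6*n - 16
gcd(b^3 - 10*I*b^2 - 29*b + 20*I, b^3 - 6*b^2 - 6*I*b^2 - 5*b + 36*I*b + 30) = b^2 - 6*I*b - 5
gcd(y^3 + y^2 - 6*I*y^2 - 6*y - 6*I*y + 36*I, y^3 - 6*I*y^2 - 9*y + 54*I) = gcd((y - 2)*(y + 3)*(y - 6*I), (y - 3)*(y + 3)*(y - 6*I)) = y^2 + y*(3 - 6*I) - 18*I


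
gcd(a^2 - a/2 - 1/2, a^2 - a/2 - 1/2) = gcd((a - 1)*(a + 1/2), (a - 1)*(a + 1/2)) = a^2 - a/2 - 1/2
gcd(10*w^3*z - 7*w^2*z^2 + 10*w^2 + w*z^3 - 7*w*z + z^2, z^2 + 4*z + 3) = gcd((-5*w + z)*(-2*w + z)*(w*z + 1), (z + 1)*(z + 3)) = 1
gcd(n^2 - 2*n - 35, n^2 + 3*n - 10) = n + 5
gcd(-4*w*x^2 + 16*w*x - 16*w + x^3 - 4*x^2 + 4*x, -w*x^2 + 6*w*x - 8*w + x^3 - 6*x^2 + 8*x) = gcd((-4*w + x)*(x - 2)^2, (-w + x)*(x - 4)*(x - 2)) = x - 2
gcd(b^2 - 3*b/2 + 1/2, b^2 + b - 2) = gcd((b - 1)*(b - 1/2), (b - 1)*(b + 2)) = b - 1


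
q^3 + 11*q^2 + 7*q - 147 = (q - 3)*(q + 7)^2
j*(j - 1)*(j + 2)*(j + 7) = j^4 + 8*j^3 + 5*j^2 - 14*j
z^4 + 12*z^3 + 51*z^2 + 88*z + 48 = (z + 1)*(z + 3)*(z + 4)^2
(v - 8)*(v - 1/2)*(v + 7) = v^3 - 3*v^2/2 - 111*v/2 + 28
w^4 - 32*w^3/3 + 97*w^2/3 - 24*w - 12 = (w - 6)*(w - 3)*(w - 2)*(w + 1/3)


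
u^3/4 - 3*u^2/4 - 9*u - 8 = (u/4 + 1)*(u - 8)*(u + 1)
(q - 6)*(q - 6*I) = q^2 - 6*q - 6*I*q + 36*I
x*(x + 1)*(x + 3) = x^3 + 4*x^2 + 3*x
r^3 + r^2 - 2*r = r*(r - 1)*(r + 2)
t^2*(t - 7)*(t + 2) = t^4 - 5*t^3 - 14*t^2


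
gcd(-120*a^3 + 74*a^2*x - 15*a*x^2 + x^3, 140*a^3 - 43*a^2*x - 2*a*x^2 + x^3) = 20*a^2 - 9*a*x + x^2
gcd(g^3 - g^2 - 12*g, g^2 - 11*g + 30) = 1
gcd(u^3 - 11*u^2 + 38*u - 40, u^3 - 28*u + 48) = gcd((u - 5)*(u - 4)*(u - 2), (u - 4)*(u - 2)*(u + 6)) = u^2 - 6*u + 8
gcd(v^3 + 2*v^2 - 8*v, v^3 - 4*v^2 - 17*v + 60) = v + 4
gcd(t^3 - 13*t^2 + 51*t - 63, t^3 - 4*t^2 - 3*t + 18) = t^2 - 6*t + 9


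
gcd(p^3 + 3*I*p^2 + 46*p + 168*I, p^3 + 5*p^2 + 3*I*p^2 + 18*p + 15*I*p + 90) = p + 6*I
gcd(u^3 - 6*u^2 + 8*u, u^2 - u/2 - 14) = u - 4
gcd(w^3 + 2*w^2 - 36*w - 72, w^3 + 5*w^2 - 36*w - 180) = w^2 - 36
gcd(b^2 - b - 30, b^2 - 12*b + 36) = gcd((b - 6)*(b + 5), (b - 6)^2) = b - 6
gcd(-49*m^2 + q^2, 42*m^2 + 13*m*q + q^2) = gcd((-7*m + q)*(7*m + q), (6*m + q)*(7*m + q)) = 7*m + q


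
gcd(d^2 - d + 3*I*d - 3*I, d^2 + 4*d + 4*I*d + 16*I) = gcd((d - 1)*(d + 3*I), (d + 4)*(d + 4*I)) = 1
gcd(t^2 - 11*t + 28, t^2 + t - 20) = t - 4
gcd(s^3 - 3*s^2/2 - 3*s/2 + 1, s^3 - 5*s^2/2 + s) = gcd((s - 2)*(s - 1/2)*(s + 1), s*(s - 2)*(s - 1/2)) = s^2 - 5*s/2 + 1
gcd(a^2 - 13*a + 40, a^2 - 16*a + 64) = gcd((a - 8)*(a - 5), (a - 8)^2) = a - 8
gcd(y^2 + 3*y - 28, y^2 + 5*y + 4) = 1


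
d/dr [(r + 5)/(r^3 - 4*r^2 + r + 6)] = (r^3 - 4*r^2 + r - (r + 5)*(3*r^2 - 8*r + 1) + 6)/(r^3 - 4*r^2 + r + 6)^2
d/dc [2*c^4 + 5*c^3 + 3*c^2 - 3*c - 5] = 8*c^3 + 15*c^2 + 6*c - 3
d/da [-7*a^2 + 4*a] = 4 - 14*a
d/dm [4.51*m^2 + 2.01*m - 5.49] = 9.02*m + 2.01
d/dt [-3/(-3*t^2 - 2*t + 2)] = 6*(-3*t - 1)/(3*t^2 + 2*t - 2)^2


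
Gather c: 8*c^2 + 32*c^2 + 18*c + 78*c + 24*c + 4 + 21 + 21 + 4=40*c^2 + 120*c + 50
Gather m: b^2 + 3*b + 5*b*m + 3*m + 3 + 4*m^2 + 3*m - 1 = b^2 + 3*b + 4*m^2 + m*(5*b + 6) + 2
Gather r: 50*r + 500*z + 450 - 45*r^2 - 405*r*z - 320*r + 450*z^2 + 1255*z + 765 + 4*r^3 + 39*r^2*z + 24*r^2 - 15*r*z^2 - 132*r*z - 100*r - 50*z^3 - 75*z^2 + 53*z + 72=4*r^3 + r^2*(39*z - 21) + r*(-15*z^2 - 537*z - 370) - 50*z^3 + 375*z^2 + 1808*z + 1287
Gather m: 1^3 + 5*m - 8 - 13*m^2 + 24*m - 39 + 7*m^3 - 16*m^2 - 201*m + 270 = 7*m^3 - 29*m^2 - 172*m + 224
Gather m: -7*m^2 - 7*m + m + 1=-7*m^2 - 6*m + 1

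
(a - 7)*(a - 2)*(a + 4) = a^3 - 5*a^2 - 22*a + 56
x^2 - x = x*(x - 1)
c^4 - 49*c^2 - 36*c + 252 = (c - 7)*(c - 2)*(c + 3)*(c + 6)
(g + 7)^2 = g^2 + 14*g + 49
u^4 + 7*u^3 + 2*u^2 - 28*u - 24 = (u - 2)*(u + 1)*(u + 2)*(u + 6)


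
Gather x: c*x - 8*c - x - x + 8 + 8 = -8*c + x*(c - 2) + 16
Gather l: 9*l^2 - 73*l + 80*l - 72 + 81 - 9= 9*l^2 + 7*l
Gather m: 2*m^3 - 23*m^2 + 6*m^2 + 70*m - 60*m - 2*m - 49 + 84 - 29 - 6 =2*m^3 - 17*m^2 + 8*m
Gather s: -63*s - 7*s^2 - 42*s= -7*s^2 - 105*s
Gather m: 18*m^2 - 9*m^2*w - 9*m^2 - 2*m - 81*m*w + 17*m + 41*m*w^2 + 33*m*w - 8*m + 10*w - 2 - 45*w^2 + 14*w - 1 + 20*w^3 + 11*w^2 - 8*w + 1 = m^2*(9 - 9*w) + m*(41*w^2 - 48*w + 7) + 20*w^3 - 34*w^2 + 16*w - 2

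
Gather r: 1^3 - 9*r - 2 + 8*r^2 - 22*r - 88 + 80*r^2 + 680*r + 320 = 88*r^2 + 649*r + 231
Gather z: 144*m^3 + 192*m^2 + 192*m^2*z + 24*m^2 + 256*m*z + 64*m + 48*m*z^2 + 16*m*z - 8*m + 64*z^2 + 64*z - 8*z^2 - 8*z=144*m^3 + 216*m^2 + 56*m + z^2*(48*m + 56) + z*(192*m^2 + 272*m + 56)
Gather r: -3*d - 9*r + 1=-3*d - 9*r + 1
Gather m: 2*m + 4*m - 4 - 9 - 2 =6*m - 15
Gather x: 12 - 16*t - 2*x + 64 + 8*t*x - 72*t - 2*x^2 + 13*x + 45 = -88*t - 2*x^2 + x*(8*t + 11) + 121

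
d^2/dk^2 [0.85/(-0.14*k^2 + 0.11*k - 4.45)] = (0.03332*k^2 - 0.02618*k - 0.85*(0.28*k - 0.11)*(0.56*k - 0.22) + 1.0591)/(0.14*k^2 - 0.11*k + 4.45)^3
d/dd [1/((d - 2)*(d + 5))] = (-2*d - 3)/(d^4 + 6*d^3 - 11*d^2 - 60*d + 100)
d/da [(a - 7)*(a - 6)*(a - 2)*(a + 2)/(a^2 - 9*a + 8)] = 2*(a^5 - 20*a^4 + 133*a^3 - 353*a^2 + 472*a - 548)/(a^4 - 18*a^3 + 97*a^2 - 144*a + 64)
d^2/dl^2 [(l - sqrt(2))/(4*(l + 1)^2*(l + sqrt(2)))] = ((l + 1)^2*(l - sqrt(2)) - (l + 1)^2*(l + sqrt(2)) + 2*(l + 1)*(l - sqrt(2))*(l + sqrt(2)) - 2*(l + 1)*(l + sqrt(2))^2 + 3*(l - sqrt(2))*(l + sqrt(2))^2)/(2*(l + 1)^4*(l + sqrt(2))^3)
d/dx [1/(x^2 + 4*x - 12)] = 2*(-x - 2)/(x^2 + 4*x - 12)^2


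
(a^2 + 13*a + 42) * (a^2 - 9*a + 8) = a^4 + 4*a^3 - 67*a^2 - 274*a + 336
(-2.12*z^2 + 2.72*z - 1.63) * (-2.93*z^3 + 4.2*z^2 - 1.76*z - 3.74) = 6.2116*z^5 - 16.8736*z^4 + 19.9311*z^3 - 3.7044*z^2 - 7.304*z + 6.0962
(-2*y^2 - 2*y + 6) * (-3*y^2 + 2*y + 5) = 6*y^4 + 2*y^3 - 32*y^2 + 2*y + 30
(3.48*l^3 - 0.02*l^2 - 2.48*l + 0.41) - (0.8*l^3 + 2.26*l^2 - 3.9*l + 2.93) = 2.68*l^3 - 2.28*l^2 + 1.42*l - 2.52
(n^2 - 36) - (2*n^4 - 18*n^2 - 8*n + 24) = -2*n^4 + 19*n^2 + 8*n - 60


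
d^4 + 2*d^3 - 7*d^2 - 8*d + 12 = (d - 2)*(d - 1)*(d + 2)*(d + 3)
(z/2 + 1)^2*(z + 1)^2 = z^4/4 + 3*z^3/2 + 13*z^2/4 + 3*z + 1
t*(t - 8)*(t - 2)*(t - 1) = t^4 - 11*t^3 + 26*t^2 - 16*t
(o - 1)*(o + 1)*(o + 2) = o^3 + 2*o^2 - o - 2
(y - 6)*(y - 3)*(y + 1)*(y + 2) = y^4 - 6*y^3 - 7*y^2 + 36*y + 36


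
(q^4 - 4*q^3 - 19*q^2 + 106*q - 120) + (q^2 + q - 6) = q^4 - 4*q^3 - 18*q^2 + 107*q - 126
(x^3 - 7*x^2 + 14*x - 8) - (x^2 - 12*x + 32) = x^3 - 8*x^2 + 26*x - 40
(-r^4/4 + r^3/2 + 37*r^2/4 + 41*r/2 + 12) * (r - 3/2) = -r^5/4 + 7*r^4/8 + 17*r^3/2 + 53*r^2/8 - 75*r/4 - 18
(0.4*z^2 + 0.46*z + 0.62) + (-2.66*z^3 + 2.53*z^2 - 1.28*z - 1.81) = -2.66*z^3 + 2.93*z^2 - 0.82*z - 1.19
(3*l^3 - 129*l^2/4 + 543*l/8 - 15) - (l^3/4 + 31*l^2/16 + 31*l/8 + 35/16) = 11*l^3/4 - 547*l^2/16 + 64*l - 275/16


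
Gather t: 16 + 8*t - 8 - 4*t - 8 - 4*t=0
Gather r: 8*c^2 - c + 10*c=8*c^2 + 9*c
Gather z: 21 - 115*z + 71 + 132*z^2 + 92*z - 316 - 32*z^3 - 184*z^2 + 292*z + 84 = -32*z^3 - 52*z^2 + 269*z - 140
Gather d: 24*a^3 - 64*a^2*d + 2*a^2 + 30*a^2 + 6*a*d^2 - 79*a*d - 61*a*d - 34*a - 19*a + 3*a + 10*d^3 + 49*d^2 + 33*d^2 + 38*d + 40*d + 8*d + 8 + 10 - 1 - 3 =24*a^3 + 32*a^2 - 50*a + 10*d^3 + d^2*(6*a + 82) + d*(-64*a^2 - 140*a + 86) + 14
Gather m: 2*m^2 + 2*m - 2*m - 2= 2*m^2 - 2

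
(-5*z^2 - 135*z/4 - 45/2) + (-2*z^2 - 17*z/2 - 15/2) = -7*z^2 - 169*z/4 - 30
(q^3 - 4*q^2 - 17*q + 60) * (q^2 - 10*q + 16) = q^5 - 14*q^4 + 39*q^3 + 166*q^2 - 872*q + 960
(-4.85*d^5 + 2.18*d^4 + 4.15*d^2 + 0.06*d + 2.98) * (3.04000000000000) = -14.744*d^5 + 6.6272*d^4 + 12.616*d^2 + 0.1824*d + 9.0592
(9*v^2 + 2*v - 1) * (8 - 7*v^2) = -63*v^4 - 14*v^3 + 79*v^2 + 16*v - 8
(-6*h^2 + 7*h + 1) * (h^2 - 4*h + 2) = -6*h^4 + 31*h^3 - 39*h^2 + 10*h + 2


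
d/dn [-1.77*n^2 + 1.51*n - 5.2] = 1.51 - 3.54*n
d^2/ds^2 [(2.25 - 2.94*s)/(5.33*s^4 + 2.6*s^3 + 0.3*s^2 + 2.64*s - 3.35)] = (-1002.265992*s^7 + 626.52018*s^6 + 787.96224*s^5 + 481.736268*s^4 - 855.35148*s^3 + 268.6887*s^2 + 110.5488*s - 16.11702)/(151.419437*s^12 + 221.58942*s^11 + 133.66041*s^10 + 267.518888*s^9 - 58.475625*s^8 - 198.97644*s^7 + 23.748204*s^6 - 243.43344*s^5 + 46.849515*s^4 + 90.016044*s^3 - 59.94423*s^2 + 88.8822*s - 37.595375)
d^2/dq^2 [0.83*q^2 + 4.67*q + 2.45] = 1.66000000000000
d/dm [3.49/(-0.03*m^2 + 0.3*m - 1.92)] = (0.2094*m - 1.047)/(0.03*m^2 - 0.3*m + 1.92)^2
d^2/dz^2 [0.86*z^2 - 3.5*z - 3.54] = 1.72000000000000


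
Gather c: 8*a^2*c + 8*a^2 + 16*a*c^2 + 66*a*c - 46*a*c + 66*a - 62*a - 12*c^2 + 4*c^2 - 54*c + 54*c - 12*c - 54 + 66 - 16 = 8*a^2 + 4*a + c^2*(16*a - 8) + c*(8*a^2 + 20*a - 12) - 4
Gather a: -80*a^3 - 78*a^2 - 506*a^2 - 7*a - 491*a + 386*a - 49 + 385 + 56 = -80*a^3 - 584*a^2 - 112*a + 392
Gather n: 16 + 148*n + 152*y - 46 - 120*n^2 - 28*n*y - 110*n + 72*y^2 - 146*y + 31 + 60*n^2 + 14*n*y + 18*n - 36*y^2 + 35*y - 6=-60*n^2 + n*(56 - 14*y) + 36*y^2 + 41*y - 5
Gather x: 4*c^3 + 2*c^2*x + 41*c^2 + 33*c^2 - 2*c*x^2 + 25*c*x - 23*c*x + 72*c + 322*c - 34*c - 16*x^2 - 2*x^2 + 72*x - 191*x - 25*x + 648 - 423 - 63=4*c^3 + 74*c^2 + 360*c + x^2*(-2*c - 18) + x*(2*c^2 + 2*c - 144) + 162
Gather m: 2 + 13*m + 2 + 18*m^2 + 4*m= 18*m^2 + 17*m + 4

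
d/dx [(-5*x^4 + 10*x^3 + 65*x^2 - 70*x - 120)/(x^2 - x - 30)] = 5*(-2*x^5 + 5*x^4 + 116*x^3 - 179*x^2 - 732*x + 396)/(x^4 - 2*x^3 - 59*x^2 + 60*x + 900)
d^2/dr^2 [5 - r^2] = -2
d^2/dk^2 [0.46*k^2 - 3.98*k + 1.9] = 0.920000000000000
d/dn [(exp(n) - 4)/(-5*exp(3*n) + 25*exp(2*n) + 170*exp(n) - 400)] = (-(exp(n) - 4)*(-3*exp(2*n) + 10*exp(n) + 34) - exp(3*n) + 5*exp(2*n) + 34*exp(n) - 80)*exp(n)/(5*(exp(3*n) - 5*exp(2*n) - 34*exp(n) + 80)^2)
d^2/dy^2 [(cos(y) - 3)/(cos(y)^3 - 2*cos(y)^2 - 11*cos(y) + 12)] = (2*(cos(y) - 3)*(-3*cos(y)^2 + 4*cos(y) + 11)^2*sin(y)^2 - (cos(y)^3 - 2*cos(y)^2 - 11*cos(y) + 12)^2*cos(y) + (cos(y)^3 - 2*cos(y)^2 - 11*cos(y) + 12)*(12*(1 - cos(2*y))^2 + 246*cos(y) - 86*cos(3*y) + 9*cos(4*y) + 23)/8)/(cos(y)^3 - 2*cos(y)^2 - 11*cos(y) + 12)^3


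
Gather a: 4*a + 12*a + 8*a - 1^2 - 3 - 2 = 24*a - 6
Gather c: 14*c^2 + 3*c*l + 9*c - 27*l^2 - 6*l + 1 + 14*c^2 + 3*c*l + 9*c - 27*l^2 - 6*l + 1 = 28*c^2 + c*(6*l + 18) - 54*l^2 - 12*l + 2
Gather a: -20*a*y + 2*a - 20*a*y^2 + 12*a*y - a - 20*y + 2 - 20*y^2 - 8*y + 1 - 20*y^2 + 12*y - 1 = a*(-20*y^2 - 8*y + 1) - 40*y^2 - 16*y + 2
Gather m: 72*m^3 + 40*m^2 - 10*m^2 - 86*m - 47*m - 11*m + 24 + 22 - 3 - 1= 72*m^3 + 30*m^2 - 144*m + 42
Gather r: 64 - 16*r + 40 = 104 - 16*r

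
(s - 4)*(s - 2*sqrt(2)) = s^2 - 4*s - 2*sqrt(2)*s + 8*sqrt(2)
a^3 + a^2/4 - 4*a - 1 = (a - 2)*(a + 1/4)*(a + 2)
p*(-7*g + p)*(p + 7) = -7*g*p^2 - 49*g*p + p^3 + 7*p^2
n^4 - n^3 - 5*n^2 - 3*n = n*(n - 3)*(n + 1)^2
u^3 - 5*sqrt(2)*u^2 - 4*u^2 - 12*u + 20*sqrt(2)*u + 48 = (u - 4)*(u - 6*sqrt(2))*(u + sqrt(2))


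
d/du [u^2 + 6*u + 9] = 2*u + 6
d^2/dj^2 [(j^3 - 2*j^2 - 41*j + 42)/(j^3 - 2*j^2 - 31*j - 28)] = 60*(-j^2 - 5*j - 7)/(j^6 + 15*j^5 + 87*j^4 + 245*j^3 + 348*j^2 + 240*j + 64)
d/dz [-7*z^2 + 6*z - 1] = 6 - 14*z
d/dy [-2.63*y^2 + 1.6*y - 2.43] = 1.6 - 5.26*y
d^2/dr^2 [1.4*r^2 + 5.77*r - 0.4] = 2.80000000000000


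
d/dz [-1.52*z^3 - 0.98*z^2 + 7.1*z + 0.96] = -4.56*z^2 - 1.96*z + 7.1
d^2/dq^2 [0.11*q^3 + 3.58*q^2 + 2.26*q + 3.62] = 0.66*q + 7.16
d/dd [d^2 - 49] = 2*d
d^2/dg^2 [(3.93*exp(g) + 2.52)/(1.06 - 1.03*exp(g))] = (1.77635683940025e-15*exp(2*g) - 6.964242*exp(g) - 7.167084)*exp(g)/(1.092727*exp(3*g) - 3.373662*exp(2*g) + 3.471924*exp(g) - 1.191016)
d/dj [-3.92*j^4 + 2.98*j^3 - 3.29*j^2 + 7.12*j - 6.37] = -15.68*j^3 + 8.94*j^2 - 6.58*j + 7.12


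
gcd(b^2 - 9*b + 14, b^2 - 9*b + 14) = b^2 - 9*b + 14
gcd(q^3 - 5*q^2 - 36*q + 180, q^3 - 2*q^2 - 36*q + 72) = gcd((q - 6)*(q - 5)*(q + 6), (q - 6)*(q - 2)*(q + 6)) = q^2 - 36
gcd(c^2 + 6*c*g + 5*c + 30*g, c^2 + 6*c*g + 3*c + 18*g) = c + 6*g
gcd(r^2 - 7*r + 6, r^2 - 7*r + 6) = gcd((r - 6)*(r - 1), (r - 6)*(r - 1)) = r^2 - 7*r + 6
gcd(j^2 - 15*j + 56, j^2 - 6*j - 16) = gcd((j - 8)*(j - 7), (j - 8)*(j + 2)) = j - 8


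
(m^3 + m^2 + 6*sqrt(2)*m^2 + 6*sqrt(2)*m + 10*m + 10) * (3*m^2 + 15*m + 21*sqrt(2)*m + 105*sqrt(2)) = 3*m^5 + 18*m^4 + 39*sqrt(2)*m^4 + 297*m^3 + 234*sqrt(2)*m^3 + 405*sqrt(2)*m^2 + 1692*m^2 + 1410*m + 1260*sqrt(2)*m + 1050*sqrt(2)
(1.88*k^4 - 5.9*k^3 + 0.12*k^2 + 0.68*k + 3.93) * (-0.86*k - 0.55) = -1.6168*k^5 + 4.04*k^4 + 3.1418*k^3 - 0.6508*k^2 - 3.7538*k - 2.1615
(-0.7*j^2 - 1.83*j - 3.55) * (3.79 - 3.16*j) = 2.212*j^3 + 3.1298*j^2 + 4.2823*j - 13.4545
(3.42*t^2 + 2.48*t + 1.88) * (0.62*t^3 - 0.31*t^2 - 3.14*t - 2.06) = 2.1204*t^5 + 0.4774*t^4 - 10.342*t^3 - 15.4152*t^2 - 11.012*t - 3.8728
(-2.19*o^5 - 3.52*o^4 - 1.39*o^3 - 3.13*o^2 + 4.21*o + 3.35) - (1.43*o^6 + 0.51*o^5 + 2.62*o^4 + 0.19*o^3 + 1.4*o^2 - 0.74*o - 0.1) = -1.43*o^6 - 2.7*o^5 - 6.14*o^4 - 1.58*o^3 - 4.53*o^2 + 4.95*o + 3.45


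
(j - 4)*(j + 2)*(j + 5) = j^3 + 3*j^2 - 18*j - 40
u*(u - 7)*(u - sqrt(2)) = u^3 - 7*u^2 - sqrt(2)*u^2 + 7*sqrt(2)*u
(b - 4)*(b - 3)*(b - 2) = b^3 - 9*b^2 + 26*b - 24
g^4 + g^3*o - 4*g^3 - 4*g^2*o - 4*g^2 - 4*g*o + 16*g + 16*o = (g - 4)*(g - 2)*(g + 2)*(g + o)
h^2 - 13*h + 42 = (h - 7)*(h - 6)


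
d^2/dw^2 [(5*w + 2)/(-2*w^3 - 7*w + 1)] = 2*(-(5*w + 2)*(6*w^2 + 7)^2 + (30*w^2 + 6*w*(5*w + 2) + 35)*(2*w^3 + 7*w - 1))/(2*w^3 + 7*w - 1)^3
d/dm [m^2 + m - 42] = 2*m + 1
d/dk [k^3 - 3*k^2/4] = 3*k*(2*k - 1)/2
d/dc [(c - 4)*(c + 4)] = 2*c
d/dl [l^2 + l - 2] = 2*l + 1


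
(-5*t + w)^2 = 25*t^2 - 10*t*w + w^2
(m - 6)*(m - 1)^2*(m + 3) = m^4 - 5*m^3 - 11*m^2 + 33*m - 18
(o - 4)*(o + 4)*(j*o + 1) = j*o^3 - 16*j*o + o^2 - 16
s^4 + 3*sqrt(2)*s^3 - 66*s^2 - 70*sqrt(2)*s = s*(s - 5*sqrt(2))*(s + sqrt(2))*(s + 7*sqrt(2))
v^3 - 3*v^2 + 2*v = v*(v - 2)*(v - 1)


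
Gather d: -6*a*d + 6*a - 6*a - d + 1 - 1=d*(-6*a - 1)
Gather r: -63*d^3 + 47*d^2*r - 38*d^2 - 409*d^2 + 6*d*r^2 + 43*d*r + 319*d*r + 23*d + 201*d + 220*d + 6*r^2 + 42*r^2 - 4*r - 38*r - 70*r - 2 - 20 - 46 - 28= -63*d^3 - 447*d^2 + 444*d + r^2*(6*d + 48) + r*(47*d^2 + 362*d - 112) - 96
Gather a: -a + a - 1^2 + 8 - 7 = 0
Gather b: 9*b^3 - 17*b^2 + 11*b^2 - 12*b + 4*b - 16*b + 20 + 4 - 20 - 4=9*b^3 - 6*b^2 - 24*b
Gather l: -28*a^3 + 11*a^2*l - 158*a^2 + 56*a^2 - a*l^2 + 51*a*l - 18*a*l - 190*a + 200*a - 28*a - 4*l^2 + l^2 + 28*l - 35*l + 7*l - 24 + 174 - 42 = -28*a^3 - 102*a^2 - 18*a + l^2*(-a - 3) + l*(11*a^2 + 33*a) + 108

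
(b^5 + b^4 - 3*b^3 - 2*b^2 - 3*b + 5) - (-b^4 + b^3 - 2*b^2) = b^5 + 2*b^4 - 4*b^3 - 3*b + 5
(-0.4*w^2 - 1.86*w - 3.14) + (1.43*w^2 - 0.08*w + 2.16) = 1.03*w^2 - 1.94*w - 0.98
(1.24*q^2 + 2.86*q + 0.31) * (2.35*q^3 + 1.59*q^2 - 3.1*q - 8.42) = 2.914*q^5 + 8.6926*q^4 + 1.4319*q^3 - 18.8139*q^2 - 25.0422*q - 2.6102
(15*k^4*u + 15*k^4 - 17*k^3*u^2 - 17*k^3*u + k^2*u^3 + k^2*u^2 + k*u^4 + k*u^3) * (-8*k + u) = -120*k^5*u - 120*k^5 + 151*k^4*u^2 + 151*k^4*u - 25*k^3*u^3 - 25*k^3*u^2 - 7*k^2*u^4 - 7*k^2*u^3 + k*u^5 + k*u^4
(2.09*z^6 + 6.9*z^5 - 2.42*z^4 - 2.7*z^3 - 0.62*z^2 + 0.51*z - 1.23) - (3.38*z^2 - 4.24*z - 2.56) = 2.09*z^6 + 6.9*z^5 - 2.42*z^4 - 2.7*z^3 - 4.0*z^2 + 4.75*z + 1.33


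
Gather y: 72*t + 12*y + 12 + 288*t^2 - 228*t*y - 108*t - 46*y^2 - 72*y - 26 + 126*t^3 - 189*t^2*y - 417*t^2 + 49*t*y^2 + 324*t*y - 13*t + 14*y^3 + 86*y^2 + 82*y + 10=126*t^3 - 129*t^2 - 49*t + 14*y^3 + y^2*(49*t + 40) + y*(-189*t^2 + 96*t + 22) - 4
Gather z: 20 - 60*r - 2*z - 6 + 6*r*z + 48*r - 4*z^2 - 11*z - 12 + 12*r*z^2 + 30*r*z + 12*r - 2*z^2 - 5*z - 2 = z^2*(12*r - 6) + z*(36*r - 18)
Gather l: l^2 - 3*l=l^2 - 3*l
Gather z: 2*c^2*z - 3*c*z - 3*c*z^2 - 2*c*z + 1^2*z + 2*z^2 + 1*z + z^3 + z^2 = z^3 + z^2*(3 - 3*c) + z*(2*c^2 - 5*c + 2)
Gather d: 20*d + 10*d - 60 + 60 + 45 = 30*d + 45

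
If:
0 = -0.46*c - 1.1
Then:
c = -2.39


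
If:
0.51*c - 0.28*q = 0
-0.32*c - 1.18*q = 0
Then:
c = 0.00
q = 0.00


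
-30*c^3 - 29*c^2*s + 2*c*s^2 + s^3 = (-5*c + s)*(c + s)*(6*c + s)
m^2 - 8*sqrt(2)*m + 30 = (m - 5*sqrt(2))*(m - 3*sqrt(2))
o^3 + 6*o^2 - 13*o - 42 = (o - 3)*(o + 2)*(o + 7)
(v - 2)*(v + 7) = v^2 + 5*v - 14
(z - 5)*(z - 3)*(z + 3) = z^3 - 5*z^2 - 9*z + 45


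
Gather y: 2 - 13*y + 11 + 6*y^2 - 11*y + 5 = 6*y^2 - 24*y + 18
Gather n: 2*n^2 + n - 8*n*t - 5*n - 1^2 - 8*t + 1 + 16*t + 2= 2*n^2 + n*(-8*t - 4) + 8*t + 2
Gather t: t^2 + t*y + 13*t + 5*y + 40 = t^2 + t*(y + 13) + 5*y + 40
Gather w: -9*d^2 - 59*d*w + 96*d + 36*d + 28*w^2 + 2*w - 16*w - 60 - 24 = -9*d^2 + 132*d + 28*w^2 + w*(-59*d - 14) - 84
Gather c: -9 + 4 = -5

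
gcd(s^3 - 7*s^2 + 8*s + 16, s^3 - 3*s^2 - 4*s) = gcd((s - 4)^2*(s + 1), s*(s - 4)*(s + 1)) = s^2 - 3*s - 4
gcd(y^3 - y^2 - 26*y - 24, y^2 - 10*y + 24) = y - 6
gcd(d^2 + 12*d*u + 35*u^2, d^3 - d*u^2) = 1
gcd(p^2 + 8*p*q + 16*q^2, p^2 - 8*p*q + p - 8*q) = 1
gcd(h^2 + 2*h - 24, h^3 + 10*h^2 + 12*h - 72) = h + 6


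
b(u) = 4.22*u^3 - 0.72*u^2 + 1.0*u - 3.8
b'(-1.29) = 23.93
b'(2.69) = 88.74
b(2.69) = 75.82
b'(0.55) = 4.04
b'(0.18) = 1.15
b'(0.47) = 3.12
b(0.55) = -2.77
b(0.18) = -3.62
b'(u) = 12.66*u^2 - 1.44*u + 1.0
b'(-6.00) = 465.40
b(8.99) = 3013.14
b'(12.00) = 1806.76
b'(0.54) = 3.91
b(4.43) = 353.38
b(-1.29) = -15.35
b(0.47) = -3.05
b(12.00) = 7196.68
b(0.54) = -2.81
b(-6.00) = -947.24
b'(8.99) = 1011.24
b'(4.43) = 243.07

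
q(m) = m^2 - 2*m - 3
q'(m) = 2*m - 2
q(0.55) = -3.80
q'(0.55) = -0.90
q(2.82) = -0.69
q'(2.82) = 3.64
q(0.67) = -3.89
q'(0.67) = -0.66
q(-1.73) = 3.45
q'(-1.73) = -5.46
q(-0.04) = -2.92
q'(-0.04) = -2.08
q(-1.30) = 1.29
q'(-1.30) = -4.60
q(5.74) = 18.47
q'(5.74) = 9.48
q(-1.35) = 1.52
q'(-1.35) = -4.70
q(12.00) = 117.00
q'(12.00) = 22.00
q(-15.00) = 252.00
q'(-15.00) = -32.00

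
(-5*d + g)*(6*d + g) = -30*d^2 + d*g + g^2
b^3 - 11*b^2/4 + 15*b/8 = b*(b - 3/2)*(b - 5/4)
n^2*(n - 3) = n^3 - 3*n^2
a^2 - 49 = (a - 7)*(a + 7)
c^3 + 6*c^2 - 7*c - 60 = (c - 3)*(c + 4)*(c + 5)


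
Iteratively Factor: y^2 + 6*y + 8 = (y + 2)*(y + 4)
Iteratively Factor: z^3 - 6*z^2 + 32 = (z - 4)*(z^2 - 2*z - 8) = (z - 4)^2*(z + 2)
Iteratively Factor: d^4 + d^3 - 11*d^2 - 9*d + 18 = (d + 2)*(d^3 - d^2 - 9*d + 9) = (d - 1)*(d + 2)*(d^2 - 9) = (d - 3)*(d - 1)*(d + 2)*(d + 3)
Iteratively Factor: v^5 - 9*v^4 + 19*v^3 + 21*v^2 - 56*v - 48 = (v - 3)*(v^4 - 6*v^3 + v^2 + 24*v + 16) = (v - 4)*(v - 3)*(v^3 - 2*v^2 - 7*v - 4) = (v - 4)*(v - 3)*(v + 1)*(v^2 - 3*v - 4) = (v - 4)^2*(v - 3)*(v + 1)*(v + 1)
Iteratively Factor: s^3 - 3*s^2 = (s - 3)*(s^2) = s*(s - 3)*(s)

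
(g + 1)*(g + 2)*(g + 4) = g^3 + 7*g^2 + 14*g + 8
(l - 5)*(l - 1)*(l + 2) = l^3 - 4*l^2 - 7*l + 10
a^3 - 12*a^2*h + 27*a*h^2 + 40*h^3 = (a - 8*h)*(a - 5*h)*(a + h)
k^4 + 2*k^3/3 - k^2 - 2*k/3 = k*(k - 1)*(k + 2/3)*(k + 1)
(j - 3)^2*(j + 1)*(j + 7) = j^4 + 2*j^3 - 32*j^2 + 30*j + 63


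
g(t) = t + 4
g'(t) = 1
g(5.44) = 9.44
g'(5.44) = 1.00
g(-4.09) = -0.09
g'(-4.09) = 1.00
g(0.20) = 4.20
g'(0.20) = 1.00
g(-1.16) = 2.84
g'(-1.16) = 1.00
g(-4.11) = -0.11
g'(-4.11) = 1.00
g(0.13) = 4.13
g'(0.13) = 1.00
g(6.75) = 10.75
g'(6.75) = 1.00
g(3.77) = 7.77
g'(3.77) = 1.00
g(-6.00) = -2.00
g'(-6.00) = 1.00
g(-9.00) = -5.00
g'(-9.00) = 1.00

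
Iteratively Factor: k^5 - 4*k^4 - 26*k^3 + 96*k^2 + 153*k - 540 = (k + 3)*(k^4 - 7*k^3 - 5*k^2 + 111*k - 180) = (k + 3)*(k + 4)*(k^3 - 11*k^2 + 39*k - 45) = (k - 3)*(k + 3)*(k + 4)*(k^2 - 8*k + 15) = (k - 3)^2*(k + 3)*(k + 4)*(k - 5)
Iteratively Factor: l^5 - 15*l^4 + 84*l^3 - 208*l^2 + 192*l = (l - 3)*(l^4 - 12*l^3 + 48*l^2 - 64*l) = (l - 4)*(l - 3)*(l^3 - 8*l^2 + 16*l) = l*(l - 4)*(l - 3)*(l^2 - 8*l + 16) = l*(l - 4)^2*(l - 3)*(l - 4)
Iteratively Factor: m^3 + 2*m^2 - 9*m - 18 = (m - 3)*(m^2 + 5*m + 6) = (m - 3)*(m + 3)*(m + 2)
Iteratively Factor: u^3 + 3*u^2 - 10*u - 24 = (u + 2)*(u^2 + u - 12) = (u - 3)*(u + 2)*(u + 4)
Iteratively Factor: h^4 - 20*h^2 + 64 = (h - 2)*(h^3 + 2*h^2 - 16*h - 32) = (h - 2)*(h + 2)*(h^2 - 16) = (h - 2)*(h + 2)*(h + 4)*(h - 4)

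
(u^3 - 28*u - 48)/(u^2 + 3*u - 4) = (u^2 - 4*u - 12)/(u - 1)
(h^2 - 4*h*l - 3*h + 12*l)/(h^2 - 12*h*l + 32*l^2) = (h - 3)/(h - 8*l)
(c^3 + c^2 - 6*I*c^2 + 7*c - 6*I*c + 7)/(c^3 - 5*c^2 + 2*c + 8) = (c^2 - 6*I*c + 7)/(c^2 - 6*c + 8)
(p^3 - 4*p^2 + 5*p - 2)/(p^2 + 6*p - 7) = (p^2 - 3*p + 2)/(p + 7)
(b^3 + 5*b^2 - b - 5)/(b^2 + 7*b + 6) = (b^2 + 4*b - 5)/(b + 6)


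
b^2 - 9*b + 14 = (b - 7)*(b - 2)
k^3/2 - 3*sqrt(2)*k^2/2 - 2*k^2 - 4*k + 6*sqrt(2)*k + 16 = (k/2 + sqrt(2)/2)*(k - 4)*(k - 4*sqrt(2))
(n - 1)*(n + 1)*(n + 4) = n^3 + 4*n^2 - n - 4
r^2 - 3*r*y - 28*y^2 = (r - 7*y)*(r + 4*y)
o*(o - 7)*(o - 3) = o^3 - 10*o^2 + 21*o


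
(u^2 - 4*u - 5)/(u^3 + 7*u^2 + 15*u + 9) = (u - 5)/(u^2 + 6*u + 9)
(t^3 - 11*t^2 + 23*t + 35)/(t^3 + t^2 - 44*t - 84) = (t^2 - 4*t - 5)/(t^2 + 8*t + 12)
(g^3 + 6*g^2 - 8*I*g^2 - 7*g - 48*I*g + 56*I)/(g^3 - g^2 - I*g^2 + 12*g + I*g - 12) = (g^2 + g*(7 - 8*I) - 56*I)/(g^2 - I*g + 12)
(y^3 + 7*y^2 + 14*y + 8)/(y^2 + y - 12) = (y^2 + 3*y + 2)/(y - 3)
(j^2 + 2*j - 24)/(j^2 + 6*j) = (j - 4)/j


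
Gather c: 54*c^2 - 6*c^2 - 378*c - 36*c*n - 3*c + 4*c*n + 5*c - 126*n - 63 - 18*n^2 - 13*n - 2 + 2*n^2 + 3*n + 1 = 48*c^2 + c*(-32*n - 376) - 16*n^2 - 136*n - 64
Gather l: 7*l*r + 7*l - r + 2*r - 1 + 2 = l*(7*r + 7) + r + 1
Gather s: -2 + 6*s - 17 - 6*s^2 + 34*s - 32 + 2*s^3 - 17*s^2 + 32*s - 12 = 2*s^3 - 23*s^2 + 72*s - 63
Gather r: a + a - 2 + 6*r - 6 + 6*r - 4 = 2*a + 12*r - 12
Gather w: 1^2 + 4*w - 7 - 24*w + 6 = -20*w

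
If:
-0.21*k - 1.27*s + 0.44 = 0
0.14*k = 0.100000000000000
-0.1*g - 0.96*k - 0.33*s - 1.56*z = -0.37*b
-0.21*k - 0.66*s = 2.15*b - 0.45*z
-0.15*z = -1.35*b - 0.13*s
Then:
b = 0.11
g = -25.93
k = 0.71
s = 0.23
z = 1.20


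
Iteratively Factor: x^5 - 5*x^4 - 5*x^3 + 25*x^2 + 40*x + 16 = (x + 1)*(x^4 - 6*x^3 + x^2 + 24*x + 16) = (x + 1)^2*(x^3 - 7*x^2 + 8*x + 16) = (x - 4)*(x + 1)^2*(x^2 - 3*x - 4) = (x - 4)^2*(x + 1)^2*(x + 1)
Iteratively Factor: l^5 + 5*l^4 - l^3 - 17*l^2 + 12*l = (l)*(l^4 + 5*l^3 - l^2 - 17*l + 12) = l*(l + 4)*(l^3 + l^2 - 5*l + 3) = l*(l - 1)*(l + 4)*(l^2 + 2*l - 3) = l*(l - 1)^2*(l + 4)*(l + 3)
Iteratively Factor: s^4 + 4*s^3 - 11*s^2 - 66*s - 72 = (s + 3)*(s^3 + s^2 - 14*s - 24) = (s + 2)*(s + 3)*(s^2 - s - 12) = (s + 2)*(s + 3)^2*(s - 4)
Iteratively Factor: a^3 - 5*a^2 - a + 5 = (a - 1)*(a^2 - 4*a - 5) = (a - 5)*(a - 1)*(a + 1)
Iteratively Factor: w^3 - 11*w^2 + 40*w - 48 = (w - 3)*(w^2 - 8*w + 16) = (w - 4)*(w - 3)*(w - 4)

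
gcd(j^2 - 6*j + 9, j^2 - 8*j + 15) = j - 3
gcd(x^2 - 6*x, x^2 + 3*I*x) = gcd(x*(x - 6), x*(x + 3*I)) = x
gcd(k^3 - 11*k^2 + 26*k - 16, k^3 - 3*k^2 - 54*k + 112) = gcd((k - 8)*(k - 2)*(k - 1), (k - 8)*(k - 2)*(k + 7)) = k^2 - 10*k + 16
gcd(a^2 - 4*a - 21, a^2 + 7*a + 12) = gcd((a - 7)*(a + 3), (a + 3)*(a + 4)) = a + 3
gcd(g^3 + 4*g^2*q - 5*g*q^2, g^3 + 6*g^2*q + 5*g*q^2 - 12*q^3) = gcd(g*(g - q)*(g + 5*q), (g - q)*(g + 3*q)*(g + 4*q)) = -g + q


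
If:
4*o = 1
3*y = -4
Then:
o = 1/4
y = -4/3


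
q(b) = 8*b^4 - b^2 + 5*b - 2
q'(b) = 32*b^3 - 2*b + 5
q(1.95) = 119.62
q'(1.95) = 238.38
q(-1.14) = 4.51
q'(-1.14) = -40.13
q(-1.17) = 5.77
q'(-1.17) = -43.91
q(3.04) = 687.22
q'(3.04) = 897.94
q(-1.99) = 109.55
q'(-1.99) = -243.20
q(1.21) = 19.73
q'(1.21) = 59.27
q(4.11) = 2284.40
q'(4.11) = 2218.43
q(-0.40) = -3.96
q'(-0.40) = 3.75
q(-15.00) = 404698.00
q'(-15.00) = -107965.00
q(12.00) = 165802.00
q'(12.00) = 55277.00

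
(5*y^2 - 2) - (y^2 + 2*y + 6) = 4*y^2 - 2*y - 8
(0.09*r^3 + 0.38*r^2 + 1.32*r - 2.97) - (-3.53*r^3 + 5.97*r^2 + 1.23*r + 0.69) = 3.62*r^3 - 5.59*r^2 + 0.0900000000000001*r - 3.66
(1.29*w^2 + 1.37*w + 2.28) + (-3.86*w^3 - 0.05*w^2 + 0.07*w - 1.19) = -3.86*w^3 + 1.24*w^2 + 1.44*w + 1.09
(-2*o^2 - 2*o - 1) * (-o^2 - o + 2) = 2*o^4 + 4*o^3 - o^2 - 3*o - 2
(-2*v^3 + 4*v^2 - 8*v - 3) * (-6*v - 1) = 12*v^4 - 22*v^3 + 44*v^2 + 26*v + 3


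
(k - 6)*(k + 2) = k^2 - 4*k - 12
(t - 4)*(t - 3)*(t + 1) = t^3 - 6*t^2 + 5*t + 12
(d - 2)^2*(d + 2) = d^3 - 2*d^2 - 4*d + 8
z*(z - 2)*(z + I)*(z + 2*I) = z^4 - 2*z^3 + 3*I*z^3 - 2*z^2 - 6*I*z^2 + 4*z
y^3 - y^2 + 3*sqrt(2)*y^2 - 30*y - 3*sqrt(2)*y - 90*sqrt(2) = (y - 6)*(y + 5)*(y + 3*sqrt(2))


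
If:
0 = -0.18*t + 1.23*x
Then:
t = 6.83333333333333*x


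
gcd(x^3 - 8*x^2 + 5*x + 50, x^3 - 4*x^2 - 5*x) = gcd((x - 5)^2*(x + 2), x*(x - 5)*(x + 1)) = x - 5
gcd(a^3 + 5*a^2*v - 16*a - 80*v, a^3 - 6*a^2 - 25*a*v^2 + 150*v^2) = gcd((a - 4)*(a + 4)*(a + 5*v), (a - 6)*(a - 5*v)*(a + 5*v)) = a + 5*v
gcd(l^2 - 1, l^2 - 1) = l^2 - 1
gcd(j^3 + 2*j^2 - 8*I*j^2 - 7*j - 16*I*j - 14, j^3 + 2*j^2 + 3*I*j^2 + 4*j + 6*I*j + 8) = j^2 + j*(2 - I) - 2*I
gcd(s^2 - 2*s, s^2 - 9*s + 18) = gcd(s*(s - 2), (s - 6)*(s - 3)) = 1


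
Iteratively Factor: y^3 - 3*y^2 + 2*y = (y)*(y^2 - 3*y + 2) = y*(y - 1)*(y - 2)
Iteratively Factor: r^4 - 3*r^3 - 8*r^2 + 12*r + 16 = (r + 1)*(r^3 - 4*r^2 - 4*r + 16) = (r + 1)*(r + 2)*(r^2 - 6*r + 8) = (r - 4)*(r + 1)*(r + 2)*(r - 2)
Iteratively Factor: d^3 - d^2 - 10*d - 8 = (d + 2)*(d^2 - 3*d - 4) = (d - 4)*(d + 2)*(d + 1)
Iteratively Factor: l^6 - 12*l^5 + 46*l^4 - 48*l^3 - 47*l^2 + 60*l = (l - 4)*(l^5 - 8*l^4 + 14*l^3 + 8*l^2 - 15*l) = l*(l - 4)*(l^4 - 8*l^3 + 14*l^2 + 8*l - 15) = l*(l - 4)*(l - 1)*(l^3 - 7*l^2 + 7*l + 15) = l*(l - 4)*(l - 3)*(l - 1)*(l^2 - 4*l - 5) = l*(l - 4)*(l - 3)*(l - 1)*(l + 1)*(l - 5)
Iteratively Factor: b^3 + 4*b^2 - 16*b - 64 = (b + 4)*(b^2 - 16) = (b - 4)*(b + 4)*(b + 4)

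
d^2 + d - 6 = (d - 2)*(d + 3)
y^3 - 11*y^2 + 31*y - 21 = (y - 7)*(y - 3)*(y - 1)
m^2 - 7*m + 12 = (m - 4)*(m - 3)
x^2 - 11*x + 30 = (x - 6)*(x - 5)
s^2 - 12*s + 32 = (s - 8)*(s - 4)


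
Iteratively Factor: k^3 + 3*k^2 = (k)*(k^2 + 3*k) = k*(k + 3)*(k)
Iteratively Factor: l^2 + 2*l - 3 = (l - 1)*(l + 3)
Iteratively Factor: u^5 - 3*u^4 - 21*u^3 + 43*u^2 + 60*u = (u - 5)*(u^4 + 2*u^3 - 11*u^2 - 12*u) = (u - 5)*(u + 1)*(u^3 + u^2 - 12*u) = (u - 5)*(u - 3)*(u + 1)*(u^2 + 4*u) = u*(u - 5)*(u - 3)*(u + 1)*(u + 4)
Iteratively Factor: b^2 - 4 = (b + 2)*(b - 2)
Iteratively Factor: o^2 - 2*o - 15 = (o + 3)*(o - 5)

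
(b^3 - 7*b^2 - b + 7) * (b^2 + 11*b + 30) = b^5 + 4*b^4 - 48*b^3 - 214*b^2 + 47*b + 210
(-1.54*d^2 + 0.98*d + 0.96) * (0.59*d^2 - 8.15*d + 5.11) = -0.9086*d^4 + 13.1292*d^3 - 15.29*d^2 - 2.8162*d + 4.9056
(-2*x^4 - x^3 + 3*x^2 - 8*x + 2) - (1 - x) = -2*x^4 - x^3 + 3*x^2 - 7*x + 1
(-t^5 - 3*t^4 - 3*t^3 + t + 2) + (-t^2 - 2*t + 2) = -t^5 - 3*t^4 - 3*t^3 - t^2 - t + 4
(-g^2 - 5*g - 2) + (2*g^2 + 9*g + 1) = g^2 + 4*g - 1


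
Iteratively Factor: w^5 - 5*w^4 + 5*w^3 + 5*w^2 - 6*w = (w - 2)*(w^4 - 3*w^3 - w^2 + 3*w) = (w - 2)*(w - 1)*(w^3 - 2*w^2 - 3*w) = (w - 3)*(w - 2)*(w - 1)*(w^2 + w) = w*(w - 3)*(w - 2)*(w - 1)*(w + 1)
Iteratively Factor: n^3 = (n)*(n^2) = n^2*(n)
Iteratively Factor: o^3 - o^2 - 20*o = (o + 4)*(o^2 - 5*o) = (o - 5)*(o + 4)*(o)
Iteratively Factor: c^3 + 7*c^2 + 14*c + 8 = (c + 4)*(c^2 + 3*c + 2) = (c + 2)*(c + 4)*(c + 1)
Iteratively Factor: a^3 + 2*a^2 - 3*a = (a)*(a^2 + 2*a - 3) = a*(a - 1)*(a + 3)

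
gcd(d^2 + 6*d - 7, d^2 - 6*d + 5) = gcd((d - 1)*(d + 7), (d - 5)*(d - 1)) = d - 1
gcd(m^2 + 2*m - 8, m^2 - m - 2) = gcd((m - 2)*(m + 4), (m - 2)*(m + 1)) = m - 2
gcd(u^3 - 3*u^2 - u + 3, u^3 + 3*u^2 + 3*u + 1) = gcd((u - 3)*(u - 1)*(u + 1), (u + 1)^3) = u + 1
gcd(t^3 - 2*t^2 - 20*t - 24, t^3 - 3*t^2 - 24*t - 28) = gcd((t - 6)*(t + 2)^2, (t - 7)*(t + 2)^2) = t^2 + 4*t + 4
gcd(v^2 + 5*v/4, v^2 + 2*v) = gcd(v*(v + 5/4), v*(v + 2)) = v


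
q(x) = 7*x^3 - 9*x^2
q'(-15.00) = 4995.00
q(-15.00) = -25650.00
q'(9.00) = 1539.00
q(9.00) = 4374.00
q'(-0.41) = 10.91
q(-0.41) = -2.00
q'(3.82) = 237.68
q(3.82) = 258.87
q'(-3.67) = 348.91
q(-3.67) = -467.24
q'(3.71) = 222.27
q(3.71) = 233.58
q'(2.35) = 73.67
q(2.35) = 41.14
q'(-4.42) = 489.82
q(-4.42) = -780.28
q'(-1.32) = 60.35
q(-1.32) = -31.78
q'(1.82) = 36.80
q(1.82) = 12.39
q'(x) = 21*x^2 - 18*x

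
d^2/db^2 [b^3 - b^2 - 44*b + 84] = 6*b - 2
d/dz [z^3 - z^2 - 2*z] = 3*z^2 - 2*z - 2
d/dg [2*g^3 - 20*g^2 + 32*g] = 6*g^2 - 40*g + 32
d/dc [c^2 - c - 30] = 2*c - 1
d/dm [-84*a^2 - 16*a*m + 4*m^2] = -16*a + 8*m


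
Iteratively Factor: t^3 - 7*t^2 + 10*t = (t)*(t^2 - 7*t + 10) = t*(t - 5)*(t - 2)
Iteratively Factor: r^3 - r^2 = (r)*(r^2 - r) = r^2*(r - 1)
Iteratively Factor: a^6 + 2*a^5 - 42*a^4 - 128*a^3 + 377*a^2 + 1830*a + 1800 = (a + 3)*(a^5 - a^4 - 39*a^3 - 11*a^2 + 410*a + 600) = (a - 5)*(a + 3)*(a^4 + 4*a^3 - 19*a^2 - 106*a - 120) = (a - 5)*(a + 3)^2*(a^3 + a^2 - 22*a - 40) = (a - 5)*(a + 2)*(a + 3)^2*(a^2 - a - 20) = (a - 5)^2*(a + 2)*(a + 3)^2*(a + 4)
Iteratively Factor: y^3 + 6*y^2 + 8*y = (y + 4)*(y^2 + 2*y) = y*(y + 4)*(y + 2)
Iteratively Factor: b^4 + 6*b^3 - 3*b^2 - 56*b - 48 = (b + 4)*(b^3 + 2*b^2 - 11*b - 12) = (b + 4)^2*(b^2 - 2*b - 3) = (b - 3)*(b + 4)^2*(b + 1)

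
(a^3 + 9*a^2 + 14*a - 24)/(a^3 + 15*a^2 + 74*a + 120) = (a - 1)/(a + 5)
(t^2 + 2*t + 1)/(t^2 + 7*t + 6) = (t + 1)/(t + 6)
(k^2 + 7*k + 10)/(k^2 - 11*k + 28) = (k^2 + 7*k + 10)/(k^2 - 11*k + 28)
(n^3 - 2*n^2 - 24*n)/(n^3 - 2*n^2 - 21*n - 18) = n*(n + 4)/(n^2 + 4*n + 3)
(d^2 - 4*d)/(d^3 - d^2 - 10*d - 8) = d/(d^2 + 3*d + 2)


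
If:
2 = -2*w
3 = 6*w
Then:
No Solution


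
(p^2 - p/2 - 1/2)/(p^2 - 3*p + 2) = (p + 1/2)/(p - 2)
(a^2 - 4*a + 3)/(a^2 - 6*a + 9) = (a - 1)/(a - 3)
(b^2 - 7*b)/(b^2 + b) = (b - 7)/(b + 1)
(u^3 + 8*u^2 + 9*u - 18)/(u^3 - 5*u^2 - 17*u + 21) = (u + 6)/(u - 7)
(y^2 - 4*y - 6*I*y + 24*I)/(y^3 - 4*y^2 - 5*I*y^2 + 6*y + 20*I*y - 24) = 1/(y + I)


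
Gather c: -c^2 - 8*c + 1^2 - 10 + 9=-c^2 - 8*c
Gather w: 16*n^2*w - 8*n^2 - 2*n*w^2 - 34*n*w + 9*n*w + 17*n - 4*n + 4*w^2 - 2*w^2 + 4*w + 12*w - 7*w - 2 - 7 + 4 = -8*n^2 + 13*n + w^2*(2 - 2*n) + w*(16*n^2 - 25*n + 9) - 5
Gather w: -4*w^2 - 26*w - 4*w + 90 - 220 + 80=-4*w^2 - 30*w - 50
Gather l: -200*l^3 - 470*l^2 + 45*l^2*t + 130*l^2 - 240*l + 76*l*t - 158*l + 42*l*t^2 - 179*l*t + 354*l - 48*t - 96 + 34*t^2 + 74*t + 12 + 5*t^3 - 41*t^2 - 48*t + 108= -200*l^3 + l^2*(45*t - 340) + l*(42*t^2 - 103*t - 44) + 5*t^3 - 7*t^2 - 22*t + 24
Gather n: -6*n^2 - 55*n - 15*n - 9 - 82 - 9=-6*n^2 - 70*n - 100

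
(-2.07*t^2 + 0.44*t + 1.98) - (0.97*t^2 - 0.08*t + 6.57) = -3.04*t^2 + 0.52*t - 4.59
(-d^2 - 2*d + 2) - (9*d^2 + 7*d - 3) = -10*d^2 - 9*d + 5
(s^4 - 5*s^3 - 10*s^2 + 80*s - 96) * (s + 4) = s^5 - s^4 - 30*s^3 + 40*s^2 + 224*s - 384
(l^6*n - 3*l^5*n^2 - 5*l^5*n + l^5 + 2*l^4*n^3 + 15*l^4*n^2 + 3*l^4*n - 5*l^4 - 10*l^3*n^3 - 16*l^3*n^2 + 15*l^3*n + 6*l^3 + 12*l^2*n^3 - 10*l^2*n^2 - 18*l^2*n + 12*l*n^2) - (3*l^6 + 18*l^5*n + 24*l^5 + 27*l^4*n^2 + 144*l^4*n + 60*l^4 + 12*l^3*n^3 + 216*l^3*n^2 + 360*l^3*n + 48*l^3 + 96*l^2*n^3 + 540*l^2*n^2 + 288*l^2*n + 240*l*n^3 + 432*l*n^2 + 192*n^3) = l^6*n - 3*l^6 - 3*l^5*n^2 - 23*l^5*n - 23*l^5 + 2*l^4*n^3 - 12*l^4*n^2 - 141*l^4*n - 65*l^4 - 22*l^3*n^3 - 232*l^3*n^2 - 345*l^3*n - 42*l^3 - 84*l^2*n^3 - 550*l^2*n^2 - 306*l^2*n - 240*l*n^3 - 420*l*n^2 - 192*n^3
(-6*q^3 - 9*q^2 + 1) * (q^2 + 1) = -6*q^5 - 9*q^4 - 6*q^3 - 8*q^2 + 1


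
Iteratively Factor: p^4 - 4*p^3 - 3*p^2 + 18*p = (p)*(p^3 - 4*p^2 - 3*p + 18) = p*(p - 3)*(p^2 - p - 6) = p*(p - 3)*(p + 2)*(p - 3)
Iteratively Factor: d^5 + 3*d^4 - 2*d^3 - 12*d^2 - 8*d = (d + 1)*(d^4 + 2*d^3 - 4*d^2 - 8*d) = (d + 1)*(d + 2)*(d^3 - 4*d) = (d + 1)*(d + 2)^2*(d^2 - 2*d) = d*(d + 1)*(d + 2)^2*(d - 2)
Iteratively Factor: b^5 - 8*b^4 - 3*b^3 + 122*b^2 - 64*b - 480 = (b + 3)*(b^4 - 11*b^3 + 30*b^2 + 32*b - 160) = (b - 4)*(b + 3)*(b^3 - 7*b^2 + 2*b + 40) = (b - 4)^2*(b + 3)*(b^2 - 3*b - 10) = (b - 4)^2*(b + 2)*(b + 3)*(b - 5)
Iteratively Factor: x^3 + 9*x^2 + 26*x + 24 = (x + 2)*(x^2 + 7*x + 12) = (x + 2)*(x + 3)*(x + 4)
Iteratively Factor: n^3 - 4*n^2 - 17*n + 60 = (n - 3)*(n^2 - n - 20) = (n - 3)*(n + 4)*(n - 5)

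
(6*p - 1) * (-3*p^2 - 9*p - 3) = -18*p^3 - 51*p^2 - 9*p + 3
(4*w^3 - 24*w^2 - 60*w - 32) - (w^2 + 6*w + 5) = 4*w^3 - 25*w^2 - 66*w - 37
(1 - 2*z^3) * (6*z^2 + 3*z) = -12*z^5 - 6*z^4 + 6*z^2 + 3*z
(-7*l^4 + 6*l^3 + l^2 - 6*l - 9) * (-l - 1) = 7*l^5 + l^4 - 7*l^3 + 5*l^2 + 15*l + 9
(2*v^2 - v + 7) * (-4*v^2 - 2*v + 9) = -8*v^4 - 8*v^2 - 23*v + 63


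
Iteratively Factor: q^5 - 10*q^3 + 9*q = (q + 1)*(q^4 - q^3 - 9*q^2 + 9*q) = q*(q + 1)*(q^3 - q^2 - 9*q + 9) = q*(q - 1)*(q + 1)*(q^2 - 9) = q*(q - 3)*(q - 1)*(q + 1)*(q + 3)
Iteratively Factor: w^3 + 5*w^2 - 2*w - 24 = (w - 2)*(w^2 + 7*w + 12) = (w - 2)*(w + 3)*(w + 4)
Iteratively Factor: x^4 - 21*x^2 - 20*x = (x + 1)*(x^3 - x^2 - 20*x) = (x - 5)*(x + 1)*(x^2 + 4*x) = (x - 5)*(x + 1)*(x + 4)*(x)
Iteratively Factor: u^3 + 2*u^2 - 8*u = (u)*(u^2 + 2*u - 8) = u*(u + 4)*(u - 2)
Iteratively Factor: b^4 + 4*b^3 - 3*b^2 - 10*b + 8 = (b + 4)*(b^3 - 3*b + 2) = (b - 1)*(b + 4)*(b^2 + b - 2) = (b - 1)*(b + 2)*(b + 4)*(b - 1)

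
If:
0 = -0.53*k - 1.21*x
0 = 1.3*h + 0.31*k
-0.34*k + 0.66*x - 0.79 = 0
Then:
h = 0.30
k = -1.26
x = 0.55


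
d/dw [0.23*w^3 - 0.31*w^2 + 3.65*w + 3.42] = 0.69*w^2 - 0.62*w + 3.65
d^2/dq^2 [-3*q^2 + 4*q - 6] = -6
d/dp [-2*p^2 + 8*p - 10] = 8 - 4*p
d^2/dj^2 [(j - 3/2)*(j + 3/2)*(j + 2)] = 6*j + 4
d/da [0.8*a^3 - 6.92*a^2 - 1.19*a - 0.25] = 2.4*a^2 - 13.84*a - 1.19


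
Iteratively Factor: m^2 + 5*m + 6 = (m + 2)*(m + 3)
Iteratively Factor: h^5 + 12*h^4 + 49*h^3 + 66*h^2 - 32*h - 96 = (h + 2)*(h^4 + 10*h^3 + 29*h^2 + 8*h - 48) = (h + 2)*(h + 4)*(h^3 + 6*h^2 + 5*h - 12) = (h - 1)*(h + 2)*(h + 4)*(h^2 + 7*h + 12) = (h - 1)*(h + 2)*(h + 3)*(h + 4)*(h + 4)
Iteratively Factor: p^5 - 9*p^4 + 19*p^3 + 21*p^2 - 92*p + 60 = (p + 2)*(p^4 - 11*p^3 + 41*p^2 - 61*p + 30) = (p - 5)*(p + 2)*(p^3 - 6*p^2 + 11*p - 6) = (p - 5)*(p - 1)*(p + 2)*(p^2 - 5*p + 6) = (p - 5)*(p - 2)*(p - 1)*(p + 2)*(p - 3)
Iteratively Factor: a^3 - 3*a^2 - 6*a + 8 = (a - 4)*(a^2 + a - 2) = (a - 4)*(a + 2)*(a - 1)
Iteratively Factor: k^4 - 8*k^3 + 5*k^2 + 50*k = (k)*(k^3 - 8*k^2 + 5*k + 50) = k*(k + 2)*(k^2 - 10*k + 25) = k*(k - 5)*(k + 2)*(k - 5)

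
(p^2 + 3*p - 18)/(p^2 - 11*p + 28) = (p^2 + 3*p - 18)/(p^2 - 11*p + 28)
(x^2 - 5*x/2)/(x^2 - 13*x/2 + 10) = x/(x - 4)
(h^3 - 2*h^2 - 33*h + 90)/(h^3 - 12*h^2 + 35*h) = (h^2 + 3*h - 18)/(h*(h - 7))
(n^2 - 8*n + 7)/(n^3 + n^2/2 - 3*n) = 2*(n^2 - 8*n + 7)/(n*(2*n^2 + n - 6))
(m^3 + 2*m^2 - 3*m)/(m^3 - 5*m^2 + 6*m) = (m^2 + 2*m - 3)/(m^2 - 5*m + 6)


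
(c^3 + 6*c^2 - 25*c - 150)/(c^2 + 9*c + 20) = (c^2 + c - 30)/(c + 4)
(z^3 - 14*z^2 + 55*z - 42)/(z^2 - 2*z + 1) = (z^2 - 13*z + 42)/(z - 1)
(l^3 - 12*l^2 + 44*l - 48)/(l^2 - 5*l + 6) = (l^2 - 10*l + 24)/(l - 3)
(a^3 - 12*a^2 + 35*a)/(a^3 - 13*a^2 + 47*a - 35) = a/(a - 1)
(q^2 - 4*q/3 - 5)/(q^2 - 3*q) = (q + 5/3)/q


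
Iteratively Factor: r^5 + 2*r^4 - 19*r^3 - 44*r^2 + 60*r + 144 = (r - 4)*(r^4 + 6*r^3 + 5*r^2 - 24*r - 36) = (r - 4)*(r + 3)*(r^3 + 3*r^2 - 4*r - 12) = (r - 4)*(r - 2)*(r + 3)*(r^2 + 5*r + 6) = (r - 4)*(r - 2)*(r + 3)^2*(r + 2)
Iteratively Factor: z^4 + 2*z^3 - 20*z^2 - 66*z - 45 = (z + 3)*(z^3 - z^2 - 17*z - 15) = (z + 1)*(z + 3)*(z^2 - 2*z - 15) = (z - 5)*(z + 1)*(z + 3)*(z + 3)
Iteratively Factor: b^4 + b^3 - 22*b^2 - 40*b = (b)*(b^3 + b^2 - 22*b - 40) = b*(b - 5)*(b^2 + 6*b + 8) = b*(b - 5)*(b + 4)*(b + 2)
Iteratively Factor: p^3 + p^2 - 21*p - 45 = (p + 3)*(p^2 - 2*p - 15) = (p + 3)^2*(p - 5)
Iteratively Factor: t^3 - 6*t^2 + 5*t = (t)*(t^2 - 6*t + 5) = t*(t - 5)*(t - 1)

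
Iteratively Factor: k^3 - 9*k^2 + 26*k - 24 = (k - 4)*(k^2 - 5*k + 6) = (k - 4)*(k - 2)*(k - 3)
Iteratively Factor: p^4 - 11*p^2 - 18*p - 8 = (p + 1)*(p^3 - p^2 - 10*p - 8) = (p + 1)^2*(p^2 - 2*p - 8) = (p - 4)*(p + 1)^2*(p + 2)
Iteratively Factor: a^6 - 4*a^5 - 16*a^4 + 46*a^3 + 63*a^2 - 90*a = (a + 2)*(a^5 - 6*a^4 - 4*a^3 + 54*a^2 - 45*a) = (a + 2)*(a + 3)*(a^4 - 9*a^3 + 23*a^2 - 15*a) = a*(a + 2)*(a + 3)*(a^3 - 9*a^2 + 23*a - 15) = a*(a - 1)*(a + 2)*(a + 3)*(a^2 - 8*a + 15) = a*(a - 3)*(a - 1)*(a + 2)*(a + 3)*(a - 5)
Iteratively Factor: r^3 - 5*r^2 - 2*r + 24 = (r - 3)*(r^2 - 2*r - 8) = (r - 3)*(r + 2)*(r - 4)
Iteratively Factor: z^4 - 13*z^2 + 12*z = (z - 1)*(z^3 + z^2 - 12*z) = z*(z - 1)*(z^2 + z - 12) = z*(z - 1)*(z + 4)*(z - 3)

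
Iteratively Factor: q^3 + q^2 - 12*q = (q - 3)*(q^2 + 4*q) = (q - 3)*(q + 4)*(q)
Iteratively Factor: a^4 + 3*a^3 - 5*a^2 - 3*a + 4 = (a + 4)*(a^3 - a^2 - a + 1) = (a - 1)*(a + 4)*(a^2 - 1) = (a - 1)*(a + 1)*(a + 4)*(a - 1)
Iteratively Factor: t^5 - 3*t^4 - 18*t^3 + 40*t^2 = (t + 4)*(t^4 - 7*t^3 + 10*t^2) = (t - 5)*(t + 4)*(t^3 - 2*t^2) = (t - 5)*(t - 2)*(t + 4)*(t^2) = t*(t - 5)*(t - 2)*(t + 4)*(t)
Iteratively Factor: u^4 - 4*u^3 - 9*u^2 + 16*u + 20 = (u + 1)*(u^3 - 5*u^2 - 4*u + 20) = (u + 1)*(u + 2)*(u^2 - 7*u + 10) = (u - 5)*(u + 1)*(u + 2)*(u - 2)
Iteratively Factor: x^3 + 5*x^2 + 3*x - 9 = (x + 3)*(x^2 + 2*x - 3) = (x - 1)*(x + 3)*(x + 3)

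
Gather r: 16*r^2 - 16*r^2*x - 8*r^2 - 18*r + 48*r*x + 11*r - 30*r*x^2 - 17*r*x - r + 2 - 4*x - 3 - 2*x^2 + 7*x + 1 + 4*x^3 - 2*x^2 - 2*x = r^2*(8 - 16*x) + r*(-30*x^2 + 31*x - 8) + 4*x^3 - 4*x^2 + x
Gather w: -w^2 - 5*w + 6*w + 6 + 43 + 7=-w^2 + w + 56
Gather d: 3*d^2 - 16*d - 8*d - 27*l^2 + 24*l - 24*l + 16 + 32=3*d^2 - 24*d - 27*l^2 + 48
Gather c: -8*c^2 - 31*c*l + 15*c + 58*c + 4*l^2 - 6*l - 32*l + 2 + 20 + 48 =-8*c^2 + c*(73 - 31*l) + 4*l^2 - 38*l + 70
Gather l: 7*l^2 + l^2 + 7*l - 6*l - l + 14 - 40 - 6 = 8*l^2 - 32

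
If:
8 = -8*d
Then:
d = -1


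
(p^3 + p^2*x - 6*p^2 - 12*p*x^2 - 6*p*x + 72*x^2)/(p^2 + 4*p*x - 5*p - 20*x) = (p^2 - 3*p*x - 6*p + 18*x)/(p - 5)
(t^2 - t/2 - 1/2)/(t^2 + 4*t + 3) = (2*t^2 - t - 1)/(2*(t^2 + 4*t + 3))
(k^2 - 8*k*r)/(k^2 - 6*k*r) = (k - 8*r)/(k - 6*r)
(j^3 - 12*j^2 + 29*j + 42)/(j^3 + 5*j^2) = (j^3 - 12*j^2 + 29*j + 42)/(j^2*(j + 5))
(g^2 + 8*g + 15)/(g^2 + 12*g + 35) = (g + 3)/(g + 7)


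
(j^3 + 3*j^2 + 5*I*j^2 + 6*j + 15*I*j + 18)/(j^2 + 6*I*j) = j + 3 - I - 3*I/j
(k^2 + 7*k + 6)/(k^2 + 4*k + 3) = (k + 6)/(k + 3)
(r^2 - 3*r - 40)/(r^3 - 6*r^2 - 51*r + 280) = (r + 5)/(r^2 + 2*r - 35)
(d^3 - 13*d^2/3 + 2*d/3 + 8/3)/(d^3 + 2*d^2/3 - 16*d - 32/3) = (d - 1)/(d + 4)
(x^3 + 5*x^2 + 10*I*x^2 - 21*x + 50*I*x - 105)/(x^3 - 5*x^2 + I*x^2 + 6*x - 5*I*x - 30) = (x^2 + x*(5 + 7*I) + 35*I)/(x^2 - x*(5 + 2*I) + 10*I)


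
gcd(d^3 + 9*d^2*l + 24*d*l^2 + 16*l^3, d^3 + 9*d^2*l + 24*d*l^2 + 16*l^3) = d^3 + 9*d^2*l + 24*d*l^2 + 16*l^3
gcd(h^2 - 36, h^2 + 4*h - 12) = h + 6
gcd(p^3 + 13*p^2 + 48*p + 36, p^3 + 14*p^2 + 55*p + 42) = p^2 + 7*p + 6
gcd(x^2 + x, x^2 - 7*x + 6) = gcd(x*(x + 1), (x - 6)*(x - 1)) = 1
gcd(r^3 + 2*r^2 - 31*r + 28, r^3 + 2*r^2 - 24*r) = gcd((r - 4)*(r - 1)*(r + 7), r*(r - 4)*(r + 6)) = r - 4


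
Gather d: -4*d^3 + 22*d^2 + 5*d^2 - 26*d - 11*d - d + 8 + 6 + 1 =-4*d^3 + 27*d^2 - 38*d + 15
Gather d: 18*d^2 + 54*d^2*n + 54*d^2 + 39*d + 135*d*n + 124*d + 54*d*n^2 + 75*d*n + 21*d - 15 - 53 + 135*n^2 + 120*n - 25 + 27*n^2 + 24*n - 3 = d^2*(54*n + 72) + d*(54*n^2 + 210*n + 184) + 162*n^2 + 144*n - 96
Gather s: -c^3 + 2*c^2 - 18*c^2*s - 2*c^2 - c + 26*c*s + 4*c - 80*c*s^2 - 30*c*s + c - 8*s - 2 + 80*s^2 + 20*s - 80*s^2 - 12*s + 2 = -c^3 - 80*c*s^2 + 4*c + s*(-18*c^2 - 4*c)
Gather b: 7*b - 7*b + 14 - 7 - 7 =0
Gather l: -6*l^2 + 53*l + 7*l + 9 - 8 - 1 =-6*l^2 + 60*l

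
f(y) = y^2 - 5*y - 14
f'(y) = 2*y - 5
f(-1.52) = -4.09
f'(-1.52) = -8.04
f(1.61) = -19.46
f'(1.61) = -1.78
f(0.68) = -16.94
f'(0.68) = -3.64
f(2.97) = -20.03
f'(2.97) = 0.94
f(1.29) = -18.79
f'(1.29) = -2.42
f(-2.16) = 1.47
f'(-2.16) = -9.32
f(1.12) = -18.35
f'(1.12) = -2.76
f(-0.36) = -12.07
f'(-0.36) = -5.72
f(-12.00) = 190.00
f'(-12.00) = -29.00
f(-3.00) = 10.00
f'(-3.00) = -11.00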